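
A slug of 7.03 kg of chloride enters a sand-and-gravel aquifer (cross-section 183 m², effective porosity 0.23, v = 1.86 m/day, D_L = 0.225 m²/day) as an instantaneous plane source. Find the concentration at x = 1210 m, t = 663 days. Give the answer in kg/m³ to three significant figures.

For an instantaneous plane source, C(x,t) = M/(n_e·A·√(4πDt)) · exp(−(x−vt)²/(4Dt)), with n_e·A the pore (flow) area.
Plume center vt = 1.86 × 663 = 1233.18 m, so the well at 1210 m is 23.18 m upgradient of the peak.
√(4πDt) = 43.30 m, giving peak height M/(n_e·A·√(4πDt)) = 7.03/(0.23 × 183 × 43.30) = 0.003857 kg/m³.
(x−vt)²/(4Dt) = (-23.18)²/(4 × 0.225 × 663) = 0.9005; exp(−0.9005) = 0.4064.
C = 0.003857 × 0.4064 = 0.00157 kg/m³.

0.00157 kg/m³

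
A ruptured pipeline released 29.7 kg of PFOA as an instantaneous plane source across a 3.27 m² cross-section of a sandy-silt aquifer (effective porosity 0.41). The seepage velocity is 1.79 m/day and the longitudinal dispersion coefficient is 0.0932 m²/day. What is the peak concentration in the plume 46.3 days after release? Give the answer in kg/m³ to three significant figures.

3.01 kg/m³

The peak of an instantaneous 1D plume sits at x = vt; there the Gaussian factor is 1 and C_max = M/(n_e·A·√(4πDt)), where n_e·A is the pore area the mass is dissolved in.
√(4πDt) = √(4π × 0.0932 × 46.3) = 7.364 m, so C_max = 29.7/(0.41 × 3.27 × 7.364) = 3.01 kg/m³.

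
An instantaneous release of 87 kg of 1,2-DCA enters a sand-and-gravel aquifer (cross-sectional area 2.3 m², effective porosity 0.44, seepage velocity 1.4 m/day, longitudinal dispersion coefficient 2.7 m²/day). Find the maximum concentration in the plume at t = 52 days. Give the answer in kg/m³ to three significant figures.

The peak of an instantaneous 1D plume sits at x = vt; there the Gaussian factor is 1 and C_max = M/(n_e·A·√(4πDt)), where n_e·A is the pore area the mass is dissolved in.
√(4πDt) = √(4π × 2.7 × 52) = 42.00 m, so C_max = 87/(0.44 × 2.3 × 42.00) = 2.05 kg/m³.

2.05 kg/m³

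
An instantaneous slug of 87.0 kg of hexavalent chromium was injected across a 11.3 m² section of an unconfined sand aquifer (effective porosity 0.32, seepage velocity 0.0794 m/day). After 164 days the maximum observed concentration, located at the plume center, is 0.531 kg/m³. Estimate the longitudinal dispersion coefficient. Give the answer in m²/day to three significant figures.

0.996 m²/day

At the plume center C_max = M/(n_e·A·√(4πDt)), so D = M²/(4πt·(n_e·A·C_max)²).
n_e·A·C_max = 0.32 × 11.3 × 0.531 = 1.920 kg/m.
D = 87.0²/(4π × 164 × 1.920²) = 0.996 m²/day.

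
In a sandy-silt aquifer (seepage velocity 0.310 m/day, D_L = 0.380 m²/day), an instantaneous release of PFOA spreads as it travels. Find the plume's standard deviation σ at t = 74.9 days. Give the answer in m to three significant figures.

Dispersive spreading gives a Gaussian with σ² = 2Dt; advection only shifts the center.
σ = √(2 × 0.380 × 74.9) = 7.54 m.

7.54 m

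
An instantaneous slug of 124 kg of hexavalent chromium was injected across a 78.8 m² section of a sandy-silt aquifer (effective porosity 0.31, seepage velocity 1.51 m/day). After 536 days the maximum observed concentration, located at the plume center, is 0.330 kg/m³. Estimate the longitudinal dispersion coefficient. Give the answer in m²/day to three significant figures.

At the plume center C_max = M/(n_e·A·√(4πDt)), so D = M²/(4πt·(n_e·A·C_max)²).
n_e·A·C_max = 0.31 × 78.8 × 0.330 = 8.061 kg/m.
D = 124²/(4π × 536 × 8.061²) = 0.0351 m²/day.

0.0351 m²/day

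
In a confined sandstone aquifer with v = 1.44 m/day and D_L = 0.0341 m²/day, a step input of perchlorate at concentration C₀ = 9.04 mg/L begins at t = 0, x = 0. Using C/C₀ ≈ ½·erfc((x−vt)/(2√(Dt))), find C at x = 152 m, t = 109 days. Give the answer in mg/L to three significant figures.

8.73 mg/L

For a continuous step input, C/C₀ ≈ ½·erfc((x−vt)/(2√(Dt))).
vt = 1.44 × 109 = 156.96 m and 2√(Dt) = 2√(0.0341 × 109) = 3.856 m.
Argument (x−vt)/(2√(Dt)) = (152 − 156.96)/3.856 = -1.286; ½·erfc(-1.286) = 0.9655.
C = 9.04 × 0.9655 = 8.73 mg/L.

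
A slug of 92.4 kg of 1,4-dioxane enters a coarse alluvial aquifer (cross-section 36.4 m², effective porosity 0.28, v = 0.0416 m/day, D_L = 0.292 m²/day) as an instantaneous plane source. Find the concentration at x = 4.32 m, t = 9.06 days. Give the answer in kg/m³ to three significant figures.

0.362 kg/m³

For an instantaneous plane source, C(x,t) = M/(n_e·A·√(4πDt)) · exp(−(x−vt)²/(4Dt)), with n_e·A the pore (flow) area.
Plume center vt = 0.0416 × 9.06 = 0.376896 m, so the well at 4.32 m is 3.943104 m downgradient of the peak.
√(4πDt) = 5.766 m, giving peak height M/(n_e·A·√(4πDt)) = 92.4/(0.28 × 36.4 × 5.766) = 1.572 kg/m³.
(x−vt)²/(4Dt) = (3.943104)²/(4 × 0.292 × 9.06) = 1.469; exp(−1.469) = 0.2302.
C = 1.572 × 0.2302 = 0.362 kg/m³.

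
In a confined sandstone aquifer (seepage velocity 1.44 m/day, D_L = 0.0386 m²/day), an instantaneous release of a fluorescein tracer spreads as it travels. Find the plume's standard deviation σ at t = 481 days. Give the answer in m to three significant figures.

Dispersive spreading gives a Gaussian with σ² = 2Dt; advection only shifts the center.
σ = √(2 × 0.0386 × 481) = 6.09 m.

6.09 m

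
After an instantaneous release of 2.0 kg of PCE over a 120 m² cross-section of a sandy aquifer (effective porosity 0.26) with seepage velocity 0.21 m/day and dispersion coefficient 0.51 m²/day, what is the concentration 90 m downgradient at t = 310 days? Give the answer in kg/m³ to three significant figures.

For an instantaneous plane source, C(x,t) = M/(n_e·A·√(4πDt)) · exp(−(x−vt)²/(4Dt)), with n_e·A the pore (flow) area.
Plume center vt = 0.21 × 310 = 65.1 m, so the well at 90 m is 24.9 m downgradient of the peak.
√(4πDt) = 44.57 m, giving peak height M/(n_e·A·√(4πDt)) = 2.0/(0.26 × 120 × 44.57) = 0.001438 kg/m³.
(x−vt)²/(4Dt) = (24.9)²/(4 × 0.51 × 310) = 0.9804; exp(−0.9804) = 0.3752.
C = 0.001438 × 0.3752 = 0.000540 kg/m³.

0.000540 kg/m³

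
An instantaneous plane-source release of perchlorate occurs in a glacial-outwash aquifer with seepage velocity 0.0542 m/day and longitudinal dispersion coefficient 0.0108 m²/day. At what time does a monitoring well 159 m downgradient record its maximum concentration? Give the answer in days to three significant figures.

For the 1D instantaneous-source solution, setting ∂C/∂t = 0 at fixed x gives v²t² + 2Dt − x² = 0, so t = (√(D² + v²x²) − D)/v².
√(D² + v²x²) = √(0.0108² + 0.0542² × 159²) = 8.618; v² = 0.00293764.
t = (8.618 − 0.0108)/0.00293764 = 2930 days (vs. the pure-advection estimate x/v = 2930 d).

2930 days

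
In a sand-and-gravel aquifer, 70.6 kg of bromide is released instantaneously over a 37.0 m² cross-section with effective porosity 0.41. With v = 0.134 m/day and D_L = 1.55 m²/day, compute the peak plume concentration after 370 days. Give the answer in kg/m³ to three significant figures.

0.0548 kg/m³

The peak of an instantaneous 1D plume sits at x = vt; there the Gaussian factor is 1 and C_max = M/(n_e·A·√(4πDt)), where n_e·A is the pore area the mass is dissolved in.
√(4πDt) = √(4π × 1.55 × 370) = 84.89 m, so C_max = 70.6/(0.41 × 37.0 × 84.89) = 0.0548 kg/m³.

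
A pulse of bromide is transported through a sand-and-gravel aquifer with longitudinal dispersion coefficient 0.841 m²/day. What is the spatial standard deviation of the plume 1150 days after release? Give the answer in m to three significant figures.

Dispersive spreading gives a Gaussian with σ² = 2Dt; advection only shifts the center.
σ = √(2 × 0.841 × 1150) = 44.0 m.

44.0 m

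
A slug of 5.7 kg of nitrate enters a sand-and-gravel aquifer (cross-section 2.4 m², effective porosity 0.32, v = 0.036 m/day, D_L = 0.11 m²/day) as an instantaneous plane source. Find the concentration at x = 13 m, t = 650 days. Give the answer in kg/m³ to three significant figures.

For an instantaneous plane source, C(x,t) = M/(n_e·A·√(4πDt)) · exp(−(x−vt)²/(4Dt)), with n_e·A the pore (flow) area.
Plume center vt = 0.036 × 650 = 23.4 m, so the well at 13 m is 10.4 m upgradient of the peak.
√(4πDt) = 29.97 m, giving peak height M/(n_e·A·√(4πDt)) = 5.7/(0.32 × 2.4 × 29.97) = 0.2476 kg/m³.
(x−vt)²/(4Dt) = (-10.4)²/(4 × 0.11 × 650) = 0.3782; exp(−0.3782) = 0.6851.
C = 0.2476 × 0.6851 = 0.170 kg/m³.

0.170 kg/m³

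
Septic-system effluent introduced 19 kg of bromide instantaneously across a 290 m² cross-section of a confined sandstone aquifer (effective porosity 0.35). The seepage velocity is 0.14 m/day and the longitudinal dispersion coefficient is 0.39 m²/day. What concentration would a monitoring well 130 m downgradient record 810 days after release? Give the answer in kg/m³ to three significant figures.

0.00239 kg/m³

For an instantaneous plane source, C(x,t) = M/(n_e·A·√(4πDt)) · exp(−(x−vt)²/(4Dt)), with n_e·A the pore (flow) area.
Plume center vt = 0.14 × 810 = 113.4 m, so the well at 130 m is 16.6 m downgradient of the peak.
√(4πDt) = 63.01 m, giving peak height M/(n_e·A·√(4πDt)) = 19/(0.35 × 290 × 63.01) = 0.002971 kg/m³.
(x−vt)²/(4Dt) = (16.6)²/(4 × 0.39 × 810) = 0.2181; exp(−0.2181) = 0.8040.
C = 0.002971 × 0.8040 = 0.00239 kg/m³.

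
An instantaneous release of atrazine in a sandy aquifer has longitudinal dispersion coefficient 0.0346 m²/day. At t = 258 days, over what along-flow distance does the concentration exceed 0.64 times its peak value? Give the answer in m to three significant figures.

The plume is Gaussian with σ = √(2Dt) = √(2 × 0.0346 × 258) = 4.225 m.
C/C_peak = exp(−Δx²/(2σ²)) = 0.64 ⇒ Δx = σ·√(−2 ln 0.64) = 4.225 × 0.9448 = 3.992 m.
Width = 2Δx = 7.98 m.

7.98 m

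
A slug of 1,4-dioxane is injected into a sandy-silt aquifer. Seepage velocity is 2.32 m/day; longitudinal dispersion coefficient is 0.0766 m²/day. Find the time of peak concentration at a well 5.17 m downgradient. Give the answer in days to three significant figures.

For the 1D instantaneous-source solution, setting ∂C/∂t = 0 at fixed x gives v²t² + 2Dt − x² = 0, so t = (√(D² + v²x²) − D)/v².
√(D² + v²x²) = √(0.0766² + 2.32² × 5.17²) = 11.99; v² = 5.3824.
t = (11.99 − 0.0766)/5.3824 = 2.21 days (vs. the pure-advection estimate x/v = 2.23 d).

2.21 days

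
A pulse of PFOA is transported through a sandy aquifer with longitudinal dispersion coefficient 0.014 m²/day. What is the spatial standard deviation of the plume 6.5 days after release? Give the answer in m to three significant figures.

0.427 m

Dispersive spreading gives a Gaussian with σ² = 2Dt; advection only shifts the center.
σ = √(2 × 0.014 × 6.5) = 0.427 m.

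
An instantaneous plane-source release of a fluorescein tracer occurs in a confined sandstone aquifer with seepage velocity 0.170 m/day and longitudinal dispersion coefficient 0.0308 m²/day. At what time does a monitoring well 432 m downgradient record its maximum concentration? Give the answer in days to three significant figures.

For the 1D instantaneous-source solution, setting ∂C/∂t = 0 at fixed x gives v²t² + 2Dt − x² = 0, so t = (√(D² + v²x²) − D)/v².
√(D² + v²x²) = √(0.0308² + 0.170² × 432²) = 73.44; v² = 0.0289.
t = (73.44 − 0.0308)/0.0289 = 2540 days (vs. the pure-advection estimate x/v = 2540 d).

2540 days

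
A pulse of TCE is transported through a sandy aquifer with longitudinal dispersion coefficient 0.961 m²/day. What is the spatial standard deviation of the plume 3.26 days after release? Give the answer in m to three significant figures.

2.50 m

Dispersive spreading gives a Gaussian with σ² = 2Dt; advection only shifts the center.
σ = √(2 × 0.961 × 3.26) = 2.50 m.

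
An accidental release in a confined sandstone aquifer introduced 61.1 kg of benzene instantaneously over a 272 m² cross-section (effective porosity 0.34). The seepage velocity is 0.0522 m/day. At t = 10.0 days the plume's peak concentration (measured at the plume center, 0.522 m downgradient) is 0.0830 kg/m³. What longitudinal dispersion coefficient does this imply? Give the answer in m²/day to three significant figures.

At the plume center C_max = M/(n_e·A·√(4πDt)), so D = M²/(4πt·(n_e·A·C_max)²).
n_e·A·C_max = 0.34 × 272 × 0.0830 = 7.676 kg/m.
D = 61.1²/(4π × 10.0 × 7.676²) = 0.504 m²/day.

0.504 m²/day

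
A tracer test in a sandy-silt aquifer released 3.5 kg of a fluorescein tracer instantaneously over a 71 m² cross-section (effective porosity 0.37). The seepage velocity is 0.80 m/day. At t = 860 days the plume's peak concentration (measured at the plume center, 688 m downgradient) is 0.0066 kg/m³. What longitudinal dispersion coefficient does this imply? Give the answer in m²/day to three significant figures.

0.0377 m²/day

At the plume center C_max = M/(n_e·A·√(4πDt)), so D = M²/(4πt·(n_e·A·C_max)²).
n_e·A·C_max = 0.37 × 71 × 0.0066 = 0.1734 kg/m.
D = 3.5²/(4π × 860 × 0.1734²) = 0.0377 m²/day.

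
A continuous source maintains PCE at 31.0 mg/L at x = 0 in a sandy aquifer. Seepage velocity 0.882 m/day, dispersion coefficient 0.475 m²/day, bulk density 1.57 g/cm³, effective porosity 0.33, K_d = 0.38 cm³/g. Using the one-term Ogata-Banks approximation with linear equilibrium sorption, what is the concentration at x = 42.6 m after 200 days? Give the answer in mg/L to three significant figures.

30.8 mg/L

Retardation factor R = 1 + ρ_b·K_d/n = 1 + 1.57 × 0.38/0.33 = 2.808.
Sorption retards both mechanisms: v_R = v/R = 0.3141 m/day, D_R = D/R = 0.1692 m²/day.
v_R·t = 0.3141 × 200 = 62.82 m; 2√(D_R t) = 11.63 m; argument = (42.6 − 62.82)/11.63 = -1.739.
C = C₀ × ½·erfc(-1.739) = 31.0 × 0.9930 = 30.8 mg/L.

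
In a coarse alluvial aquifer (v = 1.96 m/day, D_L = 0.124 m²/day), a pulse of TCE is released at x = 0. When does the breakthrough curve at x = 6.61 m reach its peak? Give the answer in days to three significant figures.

For the 1D instantaneous-source solution, setting ∂C/∂t = 0 at fixed x gives v²t² + 2Dt − x² = 0, so t = (√(D² + v²x²) − D)/v².
√(D² + v²x²) = √(0.124² + 1.96² × 6.61²) = 12.96; v² = 3.8416.
t = (12.96 − 0.124)/3.8416 = 3.34 days (vs. the pure-advection estimate x/v = 3.37 d).

3.34 days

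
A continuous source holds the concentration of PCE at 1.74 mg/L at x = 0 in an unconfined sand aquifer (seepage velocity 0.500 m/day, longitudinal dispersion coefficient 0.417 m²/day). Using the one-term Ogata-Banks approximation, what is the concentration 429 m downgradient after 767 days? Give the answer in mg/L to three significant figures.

For a continuous step input, C/C₀ ≈ ½·erfc((x−vt)/(2√(Dt))).
vt = 0.500 × 767 = 383.5 m and 2√(Dt) = 2√(0.417 × 767) = 35.77 m.
Argument (x−vt)/(2√(Dt)) = (429 − 383.5)/35.77 = 1.272; ½·erfc(1.272) = 0.03602.
C = 1.74 × 0.03602 = 0.0627 mg/L.

0.0627 mg/L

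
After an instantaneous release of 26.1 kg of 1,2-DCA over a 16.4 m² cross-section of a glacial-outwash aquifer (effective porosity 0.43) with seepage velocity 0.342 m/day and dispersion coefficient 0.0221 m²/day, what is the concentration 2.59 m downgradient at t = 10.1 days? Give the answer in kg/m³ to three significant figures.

0.957 kg/m³

For an instantaneous plane source, C(x,t) = M/(n_e·A·√(4πDt)) · exp(−(x−vt)²/(4Dt)), with n_e·A the pore (flow) area.
Plume center vt = 0.342 × 10.1 = 3.4542 m, so the well at 2.59 m is 0.8642 m upgradient of the peak.
√(4πDt) = 1.675 m, giving peak height M/(n_e·A·√(4πDt)) = 26.1/(0.43 × 16.4 × 1.675) = 2.210 kg/m³.
(x−vt)²/(4Dt) = (-0.8642)²/(4 × 0.0221 × 10.1) = 0.8365; exp(−0.8365) = 0.4332.
C = 2.210 × 0.4332 = 0.957 kg/m³.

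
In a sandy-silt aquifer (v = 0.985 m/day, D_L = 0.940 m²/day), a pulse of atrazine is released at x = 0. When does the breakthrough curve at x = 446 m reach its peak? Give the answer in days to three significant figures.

For the 1D instantaneous-source solution, setting ∂C/∂t = 0 at fixed x gives v²t² + 2Dt − x² = 0, so t = (√(D² + v²x²) − D)/v².
√(D² + v²x²) = √(0.940² + 0.985² × 446²) = 439.3; v² = 0.970225.
t = (439.3 − 0.940)/0.970225 = 452 days (vs. the pure-advection estimate x/v = 453 d).

452 days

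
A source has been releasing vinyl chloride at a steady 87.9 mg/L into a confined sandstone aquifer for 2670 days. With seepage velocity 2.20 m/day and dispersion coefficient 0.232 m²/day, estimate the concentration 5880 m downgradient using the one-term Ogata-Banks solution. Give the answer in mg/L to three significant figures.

For a continuous step input, C/C₀ ≈ ½·erfc((x−vt)/(2√(Dt))).
vt = 2.20 × 2670 = 5874 m and 2√(Dt) = 2√(0.232 × 2670) = 49.78 m.
Argument (x−vt)/(2√(Dt)) = (5880 − 5874)/49.78 = 0.1205; ½·erfc(0.1205) = 0.4323.
C = 87.9 × 0.4323 = 38.0 mg/L.

38.0 mg/L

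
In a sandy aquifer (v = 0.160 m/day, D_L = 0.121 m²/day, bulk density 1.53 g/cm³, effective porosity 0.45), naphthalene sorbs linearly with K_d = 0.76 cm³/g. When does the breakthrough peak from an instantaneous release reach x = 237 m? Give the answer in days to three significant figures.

5290 days

Retardation factor R = 1 + ρ_b·K_d/n = 1 + 1.53 × 0.76/0.45 = 3.584.
Sorption retards both mechanisms: v_R = v/R = 0.04464 m/day, D_R = D/R = 0.03376 m²/day.
Peak time from v_R²t² + 2D_R t − x² = 0: t = (√(D_R² + v_R²x²) − D_R)/v_R².
√(D_R² + v_R²x²) = √(0.03376² + 0.04464² × 237²) = 10.58; v_R² = 0.001993.
t = (10.58 − 0.03376)/0.001993 = 5290 days.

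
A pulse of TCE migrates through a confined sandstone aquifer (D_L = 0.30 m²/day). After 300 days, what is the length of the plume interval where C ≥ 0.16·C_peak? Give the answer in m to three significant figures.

The plume is Gaussian with σ = √(2Dt) = √(2 × 0.30 × 300) = 13.42 m.
C/C_peak = exp(−Δx²/(2σ²)) = 0.16 ⇒ Δx = σ·√(−2 ln 0.16) = 13.42 × 1.914 = 25.69 m.
Width = 2Δx = 51.4 m.

51.4 m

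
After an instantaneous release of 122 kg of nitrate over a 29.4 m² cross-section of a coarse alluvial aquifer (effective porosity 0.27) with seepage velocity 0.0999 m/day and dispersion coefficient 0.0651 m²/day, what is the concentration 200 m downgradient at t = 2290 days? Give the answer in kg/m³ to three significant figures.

For an instantaneous plane source, C(x,t) = M/(n_e·A·√(4πDt)) · exp(−(x−vt)²/(4Dt)), with n_e·A the pore (flow) area.
Plume center vt = 0.0999 × 2290 = 228.771 m, so the well at 200 m is 28.771 m upgradient of the peak.
√(4πDt) = 43.28 m, giving peak height M/(n_e·A·√(4πDt)) = 122/(0.27 × 29.4 × 43.28) = 0.3551 kg/m³.
(x−vt)²/(4Dt) = (-28.771)²/(4 × 0.0651 × 2290) = 1.388; exp(−1.388) = 0.2496.
C = 0.3551 × 0.2496 = 0.0886 kg/m³.

0.0886 kg/m³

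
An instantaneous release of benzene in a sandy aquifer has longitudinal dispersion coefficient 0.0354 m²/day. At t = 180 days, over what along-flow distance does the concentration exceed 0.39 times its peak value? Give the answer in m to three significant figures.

9.80 m

The plume is Gaussian with σ = √(2Dt) = √(2 × 0.0354 × 180) = 3.570 m.
C/C_peak = exp(−Δx²/(2σ²)) = 0.39 ⇒ Δx = σ·√(−2 ln 0.39) = 3.570 × 1.372 = 4.898 m.
Width = 2Δx = 9.80 m.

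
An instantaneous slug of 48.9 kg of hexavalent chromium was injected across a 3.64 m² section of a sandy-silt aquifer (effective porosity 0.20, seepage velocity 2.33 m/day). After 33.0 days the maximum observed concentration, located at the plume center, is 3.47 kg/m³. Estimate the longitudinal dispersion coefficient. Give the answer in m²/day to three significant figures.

At the plume center C_max = M/(n_e·A·√(4πDt)), so D = M²/(4πt·(n_e·A·C_max)²).
n_e·A·C_max = 0.20 × 3.64 × 3.47 = 2.526 kg/m.
D = 48.9²/(4π × 33.0 × 2.526²) = 0.904 m²/day.

0.904 m²/day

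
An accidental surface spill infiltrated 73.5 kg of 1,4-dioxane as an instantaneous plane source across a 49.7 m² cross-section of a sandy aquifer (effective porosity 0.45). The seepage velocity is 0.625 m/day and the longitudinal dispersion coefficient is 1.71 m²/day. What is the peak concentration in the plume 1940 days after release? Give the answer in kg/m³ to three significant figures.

The peak of an instantaneous 1D plume sits at x = vt; there the Gaussian factor is 1 and C_max = M/(n_e·A·√(4πDt)), where n_e·A is the pore area the mass is dissolved in.
√(4πDt) = √(4π × 1.71 × 1940) = 204.2 m, so C_max = 73.5/(0.45 × 49.7 × 204.2) = 0.0161 kg/m³.

0.0161 kg/m³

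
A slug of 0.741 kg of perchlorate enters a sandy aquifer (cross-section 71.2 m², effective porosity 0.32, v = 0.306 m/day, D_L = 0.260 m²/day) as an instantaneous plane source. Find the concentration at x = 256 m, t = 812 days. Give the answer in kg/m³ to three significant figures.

For an instantaneous plane source, C(x,t) = M/(n_e·A·√(4πDt)) · exp(−(x−vt)²/(4Dt)), with n_e·A the pore (flow) area.
Plume center vt = 0.306 × 812 = 248.472 m, so the well at 256 m is 7.528 m downgradient of the peak.
√(4πDt) = 51.51 m, giving peak height M/(n_e·A·√(4πDt)) = 0.741/(0.32 × 71.2 × 51.51) = 0.0006314 kg/m³.
(x−vt)²/(4Dt) = (7.528)²/(4 × 0.260 × 812) = 0.06711; exp(−0.06711) = 0.9351.
C = 0.0006314 × 0.9351 = 0.000590 kg/m³.

0.000590 kg/m³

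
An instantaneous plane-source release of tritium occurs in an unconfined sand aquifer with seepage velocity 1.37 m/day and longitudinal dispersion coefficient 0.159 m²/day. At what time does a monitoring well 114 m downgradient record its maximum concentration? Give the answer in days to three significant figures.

For the 1D instantaneous-source solution, setting ∂C/∂t = 0 at fixed x gives v²t² + 2Dt − x² = 0, so t = (√(D² + v²x²) − D)/v².
√(D² + v²x²) = √(0.159² + 1.37² × 114²) = 156.2; v² = 1.8769.
t = (156.2 − 0.159)/1.8769 = 83.1 days (vs. the pure-advection estimate x/v = 83.2 d).

83.1 days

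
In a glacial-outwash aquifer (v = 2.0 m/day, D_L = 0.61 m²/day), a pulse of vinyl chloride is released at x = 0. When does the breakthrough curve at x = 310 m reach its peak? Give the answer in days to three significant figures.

155 days

For the 1D instantaneous-source solution, setting ∂C/∂t = 0 at fixed x gives v²t² + 2Dt − x² = 0, so t = (√(D² + v²x²) − D)/v².
√(D² + v²x²) = √(0.61² + 2.0² × 310²) = 620.0; v² = 4.
t = (620.0 − 0.61)/4 = 155 days (vs. the pure-advection estimate x/v = 155 d).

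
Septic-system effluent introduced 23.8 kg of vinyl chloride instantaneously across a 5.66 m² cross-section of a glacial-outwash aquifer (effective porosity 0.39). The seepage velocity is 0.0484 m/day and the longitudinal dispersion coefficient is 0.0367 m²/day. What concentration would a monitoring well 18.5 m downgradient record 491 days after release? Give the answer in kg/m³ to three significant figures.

For an instantaneous plane source, C(x,t) = M/(n_e·A·√(4πDt)) · exp(−(x−vt)²/(4Dt)), with n_e·A the pore (flow) area.
Plume center vt = 0.0484 × 491 = 23.7644 m, so the well at 18.5 m is 5.2644 m upgradient of the peak.
√(4πDt) = 15.05 m, giving peak height M/(n_e·A·√(4πDt)) = 23.8/(0.39 × 5.66 × 15.05) = 0.7164 kg/m³.
(x−vt)²/(4Dt) = (-5.2644)²/(4 × 0.0367 × 491) = 0.3845; exp(−0.3845) = 0.6808.
C = 0.7164 × 0.6808 = 0.488 kg/m³.

0.488 kg/m³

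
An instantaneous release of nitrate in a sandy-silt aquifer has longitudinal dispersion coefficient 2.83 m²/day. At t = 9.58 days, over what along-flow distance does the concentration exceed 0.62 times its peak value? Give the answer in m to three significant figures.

14.4 m

The plume is Gaussian with σ = √(2Dt) = √(2 × 2.83 × 9.58) = 7.364 m.
C/C_peak = exp(−Δx²/(2σ²)) = 0.62 ⇒ Δx = σ·√(−2 ln 0.62) = 7.364 × 0.9778 = 7.201 m.
Width = 2Δx = 14.4 m.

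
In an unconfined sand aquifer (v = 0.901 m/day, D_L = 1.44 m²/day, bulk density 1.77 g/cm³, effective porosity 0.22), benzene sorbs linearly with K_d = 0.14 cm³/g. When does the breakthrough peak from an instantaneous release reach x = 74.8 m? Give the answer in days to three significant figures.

173 days

Retardation factor R = 1 + ρ_b·K_d/n = 1 + 1.77 × 0.14/0.22 = 2.126.
Sorption retards both mechanisms: v_R = v/R = 0.4238 m/day, D_R = D/R = 0.6773 m²/day.
Peak time from v_R²t² + 2D_R t − x² = 0: t = (√(D_R² + v_R²x²) − D_R)/v_R².
√(D_R² + v_R²x²) = √(0.6773² + 0.4238² × 74.8²) = 31.71; v_R² = 0.1796.
t = (31.71 − 0.6773)/0.1796 = 173 days.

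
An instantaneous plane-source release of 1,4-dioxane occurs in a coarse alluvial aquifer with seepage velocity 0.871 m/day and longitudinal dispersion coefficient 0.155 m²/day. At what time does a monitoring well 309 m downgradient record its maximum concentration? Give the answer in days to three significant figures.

355 days

For the 1D instantaneous-source solution, setting ∂C/∂t = 0 at fixed x gives v²t² + 2Dt − x² = 0, so t = (√(D² + v²x²) − D)/v².
√(D² + v²x²) = √(0.155² + 0.871² × 309²) = 269.1; v² = 0.758641.
t = (269.1 − 0.155)/0.758641 = 355 days (vs. the pure-advection estimate x/v = 355 d).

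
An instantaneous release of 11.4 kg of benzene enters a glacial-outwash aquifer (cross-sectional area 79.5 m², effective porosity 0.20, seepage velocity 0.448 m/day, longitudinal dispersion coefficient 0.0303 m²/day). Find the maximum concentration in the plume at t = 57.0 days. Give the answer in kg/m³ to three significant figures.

0.154 kg/m³

The peak of an instantaneous 1D plume sits at x = vt; there the Gaussian factor is 1 and C_max = M/(n_e·A·√(4πDt)), where n_e·A is the pore area the mass is dissolved in.
√(4πDt) = √(4π × 0.0303 × 57.0) = 4.659 m, so C_max = 11.4/(0.20 × 79.5 × 4.659) = 0.154 kg/m³.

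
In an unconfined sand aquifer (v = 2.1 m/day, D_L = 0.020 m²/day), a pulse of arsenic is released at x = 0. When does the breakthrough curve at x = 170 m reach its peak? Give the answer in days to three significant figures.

80.9 days

For the 1D instantaneous-source solution, setting ∂C/∂t = 0 at fixed x gives v²t² + 2Dt − x² = 0, so t = (√(D² + v²x²) − D)/v².
√(D² + v²x²) = √(0.020² + 2.1² × 170²) = 357.0; v² = 4.41.
t = (357.0 − 0.020)/4.41 = 80.9 days (vs. the pure-advection estimate x/v = 81.0 d).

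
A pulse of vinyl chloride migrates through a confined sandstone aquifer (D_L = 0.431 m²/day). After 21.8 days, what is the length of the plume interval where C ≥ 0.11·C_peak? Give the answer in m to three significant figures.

18.2 m

The plume is Gaussian with σ = √(2Dt) = √(2 × 0.431 × 21.8) = 4.335 m.
C/C_peak = exp(−Δx²/(2σ²)) = 0.11 ⇒ Δx = σ·√(−2 ln 0.11) = 4.335 × 2.101 = 9.108 m.
Width = 2Δx = 18.2 m.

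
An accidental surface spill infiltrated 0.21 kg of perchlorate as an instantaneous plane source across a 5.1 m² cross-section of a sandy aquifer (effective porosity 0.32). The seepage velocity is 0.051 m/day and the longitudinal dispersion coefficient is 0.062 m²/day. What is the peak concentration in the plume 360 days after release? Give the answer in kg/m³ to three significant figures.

The peak of an instantaneous 1D plume sits at x = vt; there the Gaussian factor is 1 and C_max = M/(n_e·A·√(4πDt)), where n_e·A is the pore area the mass is dissolved in.
√(4πDt) = √(4π × 0.062 × 360) = 16.75 m, so C_max = 0.21/(0.32 × 5.1 × 16.75) = 0.00768 kg/m³.

0.00768 kg/m³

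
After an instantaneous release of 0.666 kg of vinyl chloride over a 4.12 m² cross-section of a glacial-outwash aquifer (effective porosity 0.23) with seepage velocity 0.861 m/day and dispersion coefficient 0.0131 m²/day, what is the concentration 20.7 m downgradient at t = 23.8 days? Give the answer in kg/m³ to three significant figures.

0.343 kg/m³

For an instantaneous plane source, C(x,t) = M/(n_e·A·√(4πDt)) · exp(−(x−vt)²/(4Dt)), with n_e·A the pore (flow) area.
Plume center vt = 0.861 × 23.8 = 20.4918 m, so the well at 20.7 m is 0.2082 m downgradient of the peak.
√(4πDt) = 1.979 m, giving peak height M/(n_e·A·√(4πDt)) = 0.666/(0.23 × 4.12 × 1.979) = 0.3551 kg/m³.
(x−vt)²/(4Dt) = (0.2082)²/(4 × 0.0131 × 23.8) = 0.03476; exp(−0.03476) = 0.9658.
C = 0.3551 × 0.9658 = 0.343 kg/m³.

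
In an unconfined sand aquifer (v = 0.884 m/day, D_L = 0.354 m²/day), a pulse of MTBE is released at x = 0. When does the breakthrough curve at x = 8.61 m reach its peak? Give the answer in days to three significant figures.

For the 1D instantaneous-source solution, setting ∂C/∂t = 0 at fixed x gives v²t² + 2Dt − x² = 0, so t = (√(D² + v²x²) − D)/v².
√(D² + v²x²) = √(0.354² + 0.884² × 8.61²) = 7.619; v² = 0.781456.
t = (7.619 − 0.354)/0.781456 = 9.30 days (vs. the pure-advection estimate x/v = 9.74 d).

9.30 days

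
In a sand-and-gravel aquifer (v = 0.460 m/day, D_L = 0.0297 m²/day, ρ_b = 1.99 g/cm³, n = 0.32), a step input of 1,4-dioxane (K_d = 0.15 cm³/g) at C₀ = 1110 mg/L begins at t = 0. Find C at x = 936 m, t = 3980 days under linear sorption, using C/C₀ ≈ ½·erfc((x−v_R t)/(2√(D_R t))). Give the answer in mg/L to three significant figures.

Retardation factor R = 1 + ρ_b·K_d/n = 1 + 1.99 × 0.15/0.32 = 1.933.
Sorption retards both mechanisms: v_R = v/R = 0.2380 m/day, D_R = D/R = 0.01536 m²/day.
v_R·t = 0.2380 × 3980 = 947.24 m; 2√(D_R t) = 15.64 m; argument = (936 − 947.24)/15.64 = -0.7187.
C = C₀ × ½·erfc(-0.7187) = 1110 × 0.8453 = 938 mg/L.

938 mg/L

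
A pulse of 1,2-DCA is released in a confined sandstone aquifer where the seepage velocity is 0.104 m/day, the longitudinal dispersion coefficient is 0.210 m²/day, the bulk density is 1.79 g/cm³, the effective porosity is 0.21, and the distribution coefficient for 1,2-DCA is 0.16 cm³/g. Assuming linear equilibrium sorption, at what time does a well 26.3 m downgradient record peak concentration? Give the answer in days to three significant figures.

Retardation factor R = 1 + ρ_b·K_d/n = 1 + 1.79 × 0.16/0.21 = 2.364.
Sorption retards both mechanisms: v_R = v/R = 0.04399 m/day, D_R = D/R = 0.08883 m²/day.
Peak time from v_R²t² + 2D_R t − x² = 0: t = (√(D_R² + v_R²x²) − D_R)/v_R².
√(D_R² + v_R²x²) = √(0.08883² + 0.04399² × 26.3²) = 1.160; v_R² = 0.001935.
t = (1.160 − 0.08883)/0.001935 = 554 days.

554 days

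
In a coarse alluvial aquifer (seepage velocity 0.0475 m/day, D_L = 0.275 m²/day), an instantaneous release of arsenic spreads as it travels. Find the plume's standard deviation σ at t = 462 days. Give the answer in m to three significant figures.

15.9 m

Dispersive spreading gives a Gaussian with σ² = 2Dt; advection only shifts the center.
σ = √(2 × 0.275 × 462) = 15.9 m.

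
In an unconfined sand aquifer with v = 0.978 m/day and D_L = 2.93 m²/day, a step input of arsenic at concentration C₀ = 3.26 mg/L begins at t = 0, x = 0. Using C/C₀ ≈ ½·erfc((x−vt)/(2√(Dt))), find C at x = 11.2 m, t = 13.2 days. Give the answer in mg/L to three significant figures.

For a continuous step input, C/C₀ ≈ ½·erfc((x−vt)/(2√(Dt))).
vt = 0.978 × 13.2 = 12.9096 m and 2√(Dt) = 2√(2.93 × 13.2) = 12.44 m.
Argument (x−vt)/(2√(Dt)) = (11.2 − 12.9096)/12.44 = -0.1374; ½·erfc(-0.1374) = 0.5770.
C = 3.26 × 0.5770 = 1.88 mg/L.

1.88 mg/L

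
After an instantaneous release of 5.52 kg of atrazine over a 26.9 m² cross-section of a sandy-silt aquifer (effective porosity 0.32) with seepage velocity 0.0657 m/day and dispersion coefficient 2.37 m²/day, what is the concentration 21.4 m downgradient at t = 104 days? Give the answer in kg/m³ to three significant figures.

For an instantaneous plane source, C(x,t) = M/(n_e·A·√(4πDt)) · exp(−(x−vt)²/(4Dt)), with n_e·A the pore (flow) area.
Plume center vt = 0.0657 × 104 = 6.8328 m, so the well at 21.4 m is 14.5672 m downgradient of the peak.
√(4πDt) = 55.65 m, giving peak height M/(n_e·A·√(4πDt)) = 5.52/(0.32 × 26.9 × 55.65) = 0.01152 kg/m³.
(x−vt)²/(4Dt) = (14.5672)²/(4 × 2.37 × 104) = 0.2152; exp(−0.2152) = 0.8064.
C = 0.01152 × 0.8064 = 0.00929 kg/m³.

0.00929 kg/m³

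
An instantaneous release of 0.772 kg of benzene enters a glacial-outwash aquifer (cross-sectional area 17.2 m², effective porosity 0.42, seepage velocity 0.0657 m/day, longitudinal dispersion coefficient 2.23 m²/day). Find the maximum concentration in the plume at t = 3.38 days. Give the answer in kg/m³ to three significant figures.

0.0110 kg/m³

The peak of an instantaneous 1D plume sits at x = vt; there the Gaussian factor is 1 and C_max = M/(n_e·A·√(4πDt)), where n_e·A is the pore area the mass is dissolved in.
√(4πDt) = √(4π × 2.23 × 3.38) = 9.732 m, so C_max = 0.772/(0.42 × 17.2 × 9.732) = 0.0110 kg/m³.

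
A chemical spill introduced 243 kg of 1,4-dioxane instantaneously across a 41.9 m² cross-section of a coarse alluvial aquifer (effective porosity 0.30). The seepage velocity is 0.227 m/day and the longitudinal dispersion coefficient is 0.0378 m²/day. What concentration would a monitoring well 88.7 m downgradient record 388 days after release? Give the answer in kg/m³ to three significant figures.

1.41 kg/m³

For an instantaneous plane source, C(x,t) = M/(n_e·A·√(4πDt)) · exp(−(x−vt)²/(4Dt)), with n_e·A the pore (flow) area.
Plume center vt = 0.227 × 388 = 88.076 m, so the well at 88.7 m is 0.624 m downgradient of the peak.
√(4πDt) = 13.58 m, giving peak height M/(n_e·A·√(4πDt)) = 243/(0.30 × 41.9 × 13.58) = 1.424 kg/m³.
(x−vt)²/(4Dt) = (0.624)²/(4 × 0.0378 × 388) = 0.006637; exp(−0.006637) = 0.9934.
C = 1.424 × 0.9934 = 1.41 kg/m³.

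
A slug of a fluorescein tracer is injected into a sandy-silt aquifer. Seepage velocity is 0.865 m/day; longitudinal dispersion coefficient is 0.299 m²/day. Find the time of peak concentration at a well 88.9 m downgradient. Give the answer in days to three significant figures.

For the 1D instantaneous-source solution, setting ∂C/∂t = 0 at fixed x gives v²t² + 2Dt − x² = 0, so t = (√(D² + v²x²) − D)/v².
√(D² + v²x²) = √(0.299² + 0.865² × 88.9²) = 76.90; v² = 0.748225.
t = (76.90 − 0.299)/0.748225 = 102 days (vs. the pure-advection estimate x/v = 103 d).

102 days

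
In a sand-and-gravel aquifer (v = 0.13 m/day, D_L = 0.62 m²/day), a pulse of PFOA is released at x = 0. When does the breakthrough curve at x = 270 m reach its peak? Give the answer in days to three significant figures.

For the 1D instantaneous-source solution, setting ∂C/∂t = 0 at fixed x gives v²t² + 2Dt − x² = 0, so t = (√(D² + v²x²) − D)/v².
√(D² + v²x²) = √(0.62² + 0.13² × 270²) = 35.11; v² = 0.0169.
t = (35.11 − 0.62)/0.0169 = 2040 days (vs. the pure-advection estimate x/v = 2080 d).

2040 days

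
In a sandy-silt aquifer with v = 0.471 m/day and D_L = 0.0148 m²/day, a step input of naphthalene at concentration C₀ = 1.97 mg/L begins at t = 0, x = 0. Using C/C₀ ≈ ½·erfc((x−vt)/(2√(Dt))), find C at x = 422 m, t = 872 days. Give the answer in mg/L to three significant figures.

For a continuous step input, C/C₀ ≈ ½·erfc((x−vt)/(2√(Dt))).
vt = 0.471 × 872 = 410.712 m and 2√(Dt) = 2√(0.0148 × 872) = 7.185 m.
Argument (x−vt)/(2√(Dt)) = (422 − 410.712)/7.185 = 1.571; ½·erfc(1.571) = 0.01315.
C = 1.97 × 0.01315 = 0.0259 mg/L.

0.0259 mg/L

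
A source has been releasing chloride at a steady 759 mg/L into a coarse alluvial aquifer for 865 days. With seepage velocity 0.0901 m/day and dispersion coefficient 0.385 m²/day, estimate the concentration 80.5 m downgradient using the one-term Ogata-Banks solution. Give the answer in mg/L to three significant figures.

For a continuous step input, C/C₀ ≈ ½·erfc((x−vt)/(2√(Dt))).
vt = 0.0901 × 865 = 77.9365 m and 2√(Dt) = 2√(0.385 × 865) = 36.50 m.
Argument (x−vt)/(2√(Dt)) = (80.5 − 77.9365)/36.50 = 0.07023; ½·erfc(0.07023) = 0.4604.
C = 759 × 0.4604 = 349 mg/L.

349 mg/L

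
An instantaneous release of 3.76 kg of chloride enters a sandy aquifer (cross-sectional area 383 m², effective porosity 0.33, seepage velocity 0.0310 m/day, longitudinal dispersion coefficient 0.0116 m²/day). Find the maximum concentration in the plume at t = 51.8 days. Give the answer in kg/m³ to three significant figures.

0.0108 kg/m³

The peak of an instantaneous 1D plume sits at x = vt; there the Gaussian factor is 1 and C_max = M/(n_e·A·√(4πDt)), where n_e·A is the pore area the mass is dissolved in.
√(4πDt) = √(4π × 0.0116 × 51.8) = 2.748 m, so C_max = 3.76/(0.33 × 383 × 2.748) = 0.0108 kg/m³.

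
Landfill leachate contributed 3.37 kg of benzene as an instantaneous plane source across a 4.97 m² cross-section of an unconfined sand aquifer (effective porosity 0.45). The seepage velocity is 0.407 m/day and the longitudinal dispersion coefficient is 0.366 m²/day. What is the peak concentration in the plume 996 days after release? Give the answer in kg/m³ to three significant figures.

0.0223 kg/m³

The peak of an instantaneous 1D plume sits at x = vt; there the Gaussian factor is 1 and C_max = M/(n_e·A·√(4πDt)), where n_e·A is the pore area the mass is dissolved in.
√(4πDt) = √(4π × 0.366 × 996) = 67.68 m, so C_max = 3.37/(0.45 × 4.97 × 67.68) = 0.0223 kg/m³.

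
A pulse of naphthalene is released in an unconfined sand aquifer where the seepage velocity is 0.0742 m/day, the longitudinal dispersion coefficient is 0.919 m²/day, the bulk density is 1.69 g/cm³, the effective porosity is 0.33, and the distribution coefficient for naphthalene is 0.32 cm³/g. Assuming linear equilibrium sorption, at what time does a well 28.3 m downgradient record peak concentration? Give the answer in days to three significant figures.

Retardation factor R = 1 + ρ_b·K_d/n = 1 + 1.69 × 0.32/0.33 = 2.639.
Sorption retards both mechanisms: v_R = v/R = 0.02812 m/day, D_R = D/R = 0.3482 m²/day.
Peak time from v_R²t² + 2D_R t − x² = 0: t = (√(D_R² + v_R²x²) − D_R)/v_R².
√(D_R² + v_R²x²) = √(0.3482² + 0.02812² × 28.3²) = 0.8686; v_R² = 0.0007907.
t = (0.8686 − 0.3482)/0.0007907 = 658 days.

658 days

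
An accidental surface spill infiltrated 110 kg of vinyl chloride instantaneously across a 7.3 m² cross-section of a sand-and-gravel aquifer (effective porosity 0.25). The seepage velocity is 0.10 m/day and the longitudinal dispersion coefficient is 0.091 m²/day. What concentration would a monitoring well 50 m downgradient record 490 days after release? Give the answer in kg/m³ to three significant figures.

2.53 kg/m³

For an instantaneous plane source, C(x,t) = M/(n_e·A·√(4πDt)) · exp(−(x−vt)²/(4Dt)), with n_e·A the pore (flow) area.
Plume center vt = 0.10 × 490 = 49 m, so the well at 50 m is 1 m downgradient of the peak.
√(4πDt) = 23.67 m, giving peak height M/(n_e·A·√(4πDt)) = 110/(0.25 × 7.3 × 23.67) = 2.546 kg/m³.
(x−vt)²/(4Dt) = (1)²/(4 × 0.091 × 490) = 0.005607; exp(−0.005607) = 0.9944.
C = 2.546 × 0.9944 = 2.53 kg/m³.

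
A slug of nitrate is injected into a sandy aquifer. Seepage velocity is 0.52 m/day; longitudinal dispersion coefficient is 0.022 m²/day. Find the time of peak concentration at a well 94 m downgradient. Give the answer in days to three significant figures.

181 days

For the 1D instantaneous-source solution, setting ∂C/∂t = 0 at fixed x gives v²t² + 2Dt − x² = 0, so t = (√(D² + v²x²) − D)/v².
√(D² + v²x²) = √(0.022² + 0.52² × 94²) = 48.88; v² = 0.2704.
t = (48.88 − 0.022)/0.2704 = 181 days (vs. the pure-advection estimate x/v = 181 d).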